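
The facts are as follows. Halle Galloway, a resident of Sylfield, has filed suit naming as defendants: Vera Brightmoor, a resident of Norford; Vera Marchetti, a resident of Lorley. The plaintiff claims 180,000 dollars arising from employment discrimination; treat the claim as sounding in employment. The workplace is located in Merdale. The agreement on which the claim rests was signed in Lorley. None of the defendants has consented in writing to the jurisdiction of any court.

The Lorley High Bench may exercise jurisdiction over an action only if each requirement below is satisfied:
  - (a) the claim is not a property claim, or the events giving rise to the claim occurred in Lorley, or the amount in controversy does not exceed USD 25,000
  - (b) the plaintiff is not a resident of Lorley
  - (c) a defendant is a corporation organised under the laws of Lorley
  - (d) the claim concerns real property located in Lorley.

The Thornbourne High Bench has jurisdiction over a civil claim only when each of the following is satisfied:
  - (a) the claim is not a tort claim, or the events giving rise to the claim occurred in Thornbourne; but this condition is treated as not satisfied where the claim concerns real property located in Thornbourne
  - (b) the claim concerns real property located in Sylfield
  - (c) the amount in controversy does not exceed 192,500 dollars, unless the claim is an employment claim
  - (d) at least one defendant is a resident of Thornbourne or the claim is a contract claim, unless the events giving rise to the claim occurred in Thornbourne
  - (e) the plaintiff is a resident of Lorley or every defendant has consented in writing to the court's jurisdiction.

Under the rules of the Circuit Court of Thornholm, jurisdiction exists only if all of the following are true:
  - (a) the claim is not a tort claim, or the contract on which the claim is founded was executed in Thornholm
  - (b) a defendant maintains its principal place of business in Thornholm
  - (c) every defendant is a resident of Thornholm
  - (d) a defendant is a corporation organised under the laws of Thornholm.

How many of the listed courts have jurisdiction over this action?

0

The Lorley High Bench:
  (a) The claim is an employment claim, not a property claim — that alternative is enough. Condition met.
  (b) The plaintiff resides in Sylfield, which is not Lorley. Satisfied.
  (c) No defendant is a corporation. Fails.
  (d) The claim does not concern real property. Fails.
  → No jurisdiction.
The Thornbourne High Bench:
  (a) The claim is an employment claim, not a tort claim, so one alternative holds. The exception is not triggered, since the claim does not concern real property. Met.
  (b) The claim does not concern real property. Fails.
  (c) The amount in controversy is 180,000 dollars, within the $192,500 ceiling. Met.
  (d) No defendant resides in Thornbourne (they reside in Norford, Lorley); the claim is an employment claim, not a contract claim — none of the alternatives is met. And the operative events occurred in Merdale, not Thornbourne, so the proviso does not save it. Not satisfied.
  (e) The plaintiff resides in Sylfield, not Lorley; no such written consent has been filed — no alternative holds. Not met.
  → At least one condition fails; no jurisdiction.
The Circuit Court of Thornholm:
  (a) The claim is an employment claim, not a tort claim — that alternative is enough. Met.
  (b) No defendant is a corporation. Condition not met.
  (c) The defendants reside as follows — Vera Brightmoor in Norford, Vera Marchetti in Lorley — not all in Thornholm. Condition not met.
  (d) No defendant is a corporation. Not met.
  → The court lacks jurisdiction.
No court satisfies all of its conditions.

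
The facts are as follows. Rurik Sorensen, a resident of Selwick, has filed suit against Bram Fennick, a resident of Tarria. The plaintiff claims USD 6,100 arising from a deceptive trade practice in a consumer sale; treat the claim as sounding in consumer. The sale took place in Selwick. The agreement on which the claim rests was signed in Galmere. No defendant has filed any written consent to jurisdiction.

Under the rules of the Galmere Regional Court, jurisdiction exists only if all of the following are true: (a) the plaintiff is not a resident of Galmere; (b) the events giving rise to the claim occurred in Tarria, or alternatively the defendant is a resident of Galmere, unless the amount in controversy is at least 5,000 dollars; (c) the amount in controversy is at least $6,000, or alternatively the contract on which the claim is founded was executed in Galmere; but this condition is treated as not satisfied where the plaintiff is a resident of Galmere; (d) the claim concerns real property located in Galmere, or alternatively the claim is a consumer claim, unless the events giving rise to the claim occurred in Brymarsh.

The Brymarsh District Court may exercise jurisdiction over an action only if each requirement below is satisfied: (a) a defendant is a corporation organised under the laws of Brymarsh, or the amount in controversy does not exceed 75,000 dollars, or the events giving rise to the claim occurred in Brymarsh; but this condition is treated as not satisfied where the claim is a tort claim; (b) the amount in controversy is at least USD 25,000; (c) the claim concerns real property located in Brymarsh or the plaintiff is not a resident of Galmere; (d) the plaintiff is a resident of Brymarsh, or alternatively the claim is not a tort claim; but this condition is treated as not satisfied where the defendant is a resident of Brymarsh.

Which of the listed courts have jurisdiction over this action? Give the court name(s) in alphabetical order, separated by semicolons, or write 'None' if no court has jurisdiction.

the Galmere Regional Court

The Galmere Regional Court:
  (a) The plaintiff resides in Selwick, which is not Galmere. Satisfied.
  (b) The operative events occurred in Selwick, not Tarria; the defendant resides in Tarria, not Galmere — every alternative fails. But the amount in controversy is 6,100 dollars, which meets the $5,000 floor, and the 'unless' clause therefore excuses the requirement. Satisfied.
  (c) The amount in controversy is USD 6,100, which meets the $6,000 floor, which satisfies one of the alternatives. And the carve-out is inapplicable — the plaintiff resides in Selwick, not Galmere. Met.
  (d) The claim is a consumer claim — that alternative is enough. Condition met.
  → The court has jurisdiction.
The Brymarsh District Court:
  (a) The amount in controversy is $6,100, within the 75,000 dollars ceiling — that alternative is enough. The exception is not triggered, since the claim is a consumer claim, not a tort claim. Condition met.
  (b) The amount in controversy is USD 6,100, below the USD 25,000 floor. Not satisfied.
  (c) The plaintiff resides in Selwick, which is not Galmere, so this disjunct is met. Met.
  (d) The claim is a consumer claim, not a tort claim — that alternative is enough. And the carve-out is inapplicable — the defendant resides in Tarria, not Brymarsh. Satisfied.
  → No jurisdiction.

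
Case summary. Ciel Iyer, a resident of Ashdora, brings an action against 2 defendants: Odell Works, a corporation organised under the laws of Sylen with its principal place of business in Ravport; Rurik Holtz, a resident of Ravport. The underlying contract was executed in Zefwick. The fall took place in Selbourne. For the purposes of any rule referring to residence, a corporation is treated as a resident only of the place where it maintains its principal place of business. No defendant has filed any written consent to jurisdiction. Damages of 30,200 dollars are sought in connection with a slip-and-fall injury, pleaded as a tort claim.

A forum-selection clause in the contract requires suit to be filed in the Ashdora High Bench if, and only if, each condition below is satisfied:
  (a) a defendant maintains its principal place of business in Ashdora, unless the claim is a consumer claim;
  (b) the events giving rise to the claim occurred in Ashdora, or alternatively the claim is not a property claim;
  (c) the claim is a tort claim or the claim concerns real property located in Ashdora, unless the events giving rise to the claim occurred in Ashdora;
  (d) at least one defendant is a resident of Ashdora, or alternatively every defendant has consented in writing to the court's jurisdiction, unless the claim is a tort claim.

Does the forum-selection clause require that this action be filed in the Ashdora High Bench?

No

The Ashdora High Bench:
  (a) The corporate defendant(s) have their principal place of business in Ravport, not Ashdora. The proviso offers no rescue either, since the claim is a tort claim, not a consumer claim. Not satisfied.
  (b) The claim is a tort claim, not a property claim — that alternative is enough. Satisfied.
  (c) The claim is a tort claim, which satisfies one of the alternatives. Condition met.
  (d) No defendant resides in Ashdora (they reside in Ravport, Ravport); no such written consent has been filed — no alternative holds. But the claim is a tort claim, and the 'unless' clause therefore excuses the requirement. Condition met.
  → The clause does not apply.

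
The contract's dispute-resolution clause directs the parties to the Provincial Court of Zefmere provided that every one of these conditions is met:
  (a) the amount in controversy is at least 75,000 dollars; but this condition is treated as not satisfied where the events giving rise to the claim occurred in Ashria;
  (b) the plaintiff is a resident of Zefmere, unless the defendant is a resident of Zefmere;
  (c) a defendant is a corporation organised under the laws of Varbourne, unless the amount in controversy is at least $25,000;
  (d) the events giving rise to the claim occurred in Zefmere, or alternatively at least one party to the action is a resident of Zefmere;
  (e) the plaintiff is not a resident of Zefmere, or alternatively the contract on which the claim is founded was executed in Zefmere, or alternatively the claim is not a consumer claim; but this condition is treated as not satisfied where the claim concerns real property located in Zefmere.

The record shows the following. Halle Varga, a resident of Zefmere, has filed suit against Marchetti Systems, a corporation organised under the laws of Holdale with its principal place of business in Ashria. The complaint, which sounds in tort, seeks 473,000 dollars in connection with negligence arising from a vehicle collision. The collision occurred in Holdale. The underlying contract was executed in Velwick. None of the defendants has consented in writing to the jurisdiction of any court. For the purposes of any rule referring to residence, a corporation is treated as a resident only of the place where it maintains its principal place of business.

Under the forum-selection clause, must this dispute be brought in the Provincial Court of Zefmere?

The Provincial Court of Zefmere:
  (a) The amount in controversy is USD 473,000, which meets the $75,000 floor. The carve-out does not apply: the operative events occurred in Holdale, not Ashria. Met.
  (b) The plaintiff resides in Zefmere. Satisfied.
  (c) The corporate defendant(s) are organised in Holdale, not Varbourne. The proviso rescues it, though: the amount in controversy is $473,000, which meets the USD 25,000 floor. Condition met.
  (d) Halle Varga resides in Zefmere, which satisfies one of the alternatives. Satisfied.
  (e) The claim is a tort claim, not a consumer claim, so this disjunct is met. And the carve-out is inapplicable — the claim does not concern real property. Satisfied.
  → Forum clause is triggered.

Yes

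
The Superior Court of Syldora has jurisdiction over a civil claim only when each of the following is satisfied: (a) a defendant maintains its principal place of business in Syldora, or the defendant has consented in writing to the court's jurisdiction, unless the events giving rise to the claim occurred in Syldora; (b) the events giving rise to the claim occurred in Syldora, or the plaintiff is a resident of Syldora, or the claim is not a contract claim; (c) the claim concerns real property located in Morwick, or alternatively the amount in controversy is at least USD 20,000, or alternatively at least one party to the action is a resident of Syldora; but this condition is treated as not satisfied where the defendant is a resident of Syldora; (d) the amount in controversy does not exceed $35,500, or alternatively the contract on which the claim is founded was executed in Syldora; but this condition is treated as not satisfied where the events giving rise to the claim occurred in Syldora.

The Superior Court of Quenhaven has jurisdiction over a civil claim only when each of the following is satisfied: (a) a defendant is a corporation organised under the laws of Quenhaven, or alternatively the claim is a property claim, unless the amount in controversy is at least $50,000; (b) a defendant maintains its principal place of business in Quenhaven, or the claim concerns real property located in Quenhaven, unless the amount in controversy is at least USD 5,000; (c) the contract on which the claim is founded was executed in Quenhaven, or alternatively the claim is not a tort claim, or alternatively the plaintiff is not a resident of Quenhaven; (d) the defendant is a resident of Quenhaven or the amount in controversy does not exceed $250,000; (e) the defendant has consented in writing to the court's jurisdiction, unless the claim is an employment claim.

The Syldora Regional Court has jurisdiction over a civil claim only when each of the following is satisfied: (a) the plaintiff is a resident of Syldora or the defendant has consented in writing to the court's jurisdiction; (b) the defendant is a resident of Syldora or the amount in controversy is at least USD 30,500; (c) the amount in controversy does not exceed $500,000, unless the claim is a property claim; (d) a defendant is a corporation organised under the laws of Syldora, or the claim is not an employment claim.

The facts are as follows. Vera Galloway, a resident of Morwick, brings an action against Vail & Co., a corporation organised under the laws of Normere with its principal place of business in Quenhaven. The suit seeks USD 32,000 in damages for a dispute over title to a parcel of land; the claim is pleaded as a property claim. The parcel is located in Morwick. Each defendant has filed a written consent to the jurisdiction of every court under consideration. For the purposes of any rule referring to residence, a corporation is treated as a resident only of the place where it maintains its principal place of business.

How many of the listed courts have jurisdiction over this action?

3

The Superior Court of Syldora:
  (a) Every defendant has filed written consent, so one alternative holds. Satisfied.
  (b) The claim is a property claim, not a contract claim — that alternative is enough. Met.
  (c) The property lies in Morwick, so this disjunct is met. The carve-out does not apply: the defendant resides in Quenhaven, not Syldora. Condition met.
  (d) The amount in controversy is 32,000 dollars, within the $35,500 ceiling, so this disjunct is met. The exception is not triggered, since the operative events occurred in Morwick, not Syldora. Met.
  → All conditions met; jurisdiction exists.
The Superior Court of Quenhaven:
  (a) The claim is a property claim, so this disjunct is met. Met.
  (b) Vail & Co. has its principal place of business in Quenhaven, which satisfies one of the alternatives. Condition met.
  (c) The claim is a property claim, not a tort claim, so one alternative holds. Met.
  (d) The defendant resides in Quenhaven — that alternative is enough. Condition met.
  (e) Every defendant has filed written consent. Condition met.
  → The court has jurisdiction.
The Syldora Regional Court:
  (a) Every defendant has filed written consent, so one alternative holds. Condition met.
  (b) The amount in controversy is 32,000 dollars, which meets the USD 30,500 floor, so this disjunct is met. Satisfied.
  (c) The amount in controversy is USD 32,000, within the $500,000 ceiling. Condition met.
  (d) The claim is a property claim, not an employment claim, so this disjunct is met. Satisfied.
  → All conditions met; jurisdiction exists.
Courts with jurisdiction: the Superior Court of Syldora, the Superior Court of Quenhaven, the Syldora Regional Court — 3 in total.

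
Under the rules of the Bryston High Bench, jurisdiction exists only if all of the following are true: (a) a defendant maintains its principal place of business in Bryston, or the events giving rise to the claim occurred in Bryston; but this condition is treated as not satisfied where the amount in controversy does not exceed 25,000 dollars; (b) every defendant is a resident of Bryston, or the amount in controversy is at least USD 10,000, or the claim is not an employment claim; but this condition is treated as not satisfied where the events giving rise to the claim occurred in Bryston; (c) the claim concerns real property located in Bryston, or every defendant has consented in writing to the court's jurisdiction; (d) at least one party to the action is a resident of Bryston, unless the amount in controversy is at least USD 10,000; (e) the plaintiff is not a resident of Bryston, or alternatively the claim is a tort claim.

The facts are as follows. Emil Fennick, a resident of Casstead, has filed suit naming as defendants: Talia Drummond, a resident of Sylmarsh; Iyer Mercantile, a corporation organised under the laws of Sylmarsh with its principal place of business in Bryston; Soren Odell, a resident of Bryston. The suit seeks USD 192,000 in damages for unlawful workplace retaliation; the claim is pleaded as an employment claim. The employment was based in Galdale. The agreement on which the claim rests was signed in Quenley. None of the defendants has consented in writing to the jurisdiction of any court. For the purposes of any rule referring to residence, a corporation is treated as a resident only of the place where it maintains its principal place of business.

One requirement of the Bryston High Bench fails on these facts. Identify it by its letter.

The Bryston High Bench:
  (a) Iyer Mercantile has its principal place of business in Bryston, so this disjunct is met. And the carve-out is inapplicable — the amount in controversy is 192,000 dollars, above the USD 25,000 ceiling. Condition met.
  (b) The amount in controversy is USD 192,000, which meets the $10,000 floor, so this disjunct is met. And the carve-out is inapplicable — the operative events occurred in Galdale, not Bryston. Met.
  (c) The claim does not concern real property; no such written consent has been filed — no alternative holds. Condition not met.
  (d) Iyer Mercantile resides in Bryston. Satisfied.
  (e) The plaintiff resides in Casstead, which is not Bryston, so this disjunct is met. Met.
Only condition (c) fails.

(c)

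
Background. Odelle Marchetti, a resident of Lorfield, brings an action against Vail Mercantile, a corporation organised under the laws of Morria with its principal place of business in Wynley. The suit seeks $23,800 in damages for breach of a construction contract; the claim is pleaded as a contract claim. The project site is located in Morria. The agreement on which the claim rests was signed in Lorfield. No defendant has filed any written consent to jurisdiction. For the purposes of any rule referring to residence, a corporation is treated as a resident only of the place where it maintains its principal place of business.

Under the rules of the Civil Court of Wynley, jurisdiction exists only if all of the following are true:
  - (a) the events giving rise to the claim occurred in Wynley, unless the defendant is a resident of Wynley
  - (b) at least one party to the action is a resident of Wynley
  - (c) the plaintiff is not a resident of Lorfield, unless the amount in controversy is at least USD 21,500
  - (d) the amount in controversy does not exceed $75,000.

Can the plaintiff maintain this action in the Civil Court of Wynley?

The Civil Court of Wynley:
  (a) The operative events occurred in Morria, not Wynley. But the defendant resides in Wynley, and the 'unless' clause therefore excuses the requirement. Condition met.
  (b) Vail Mercantile resides in Wynley. Satisfied.
  (c) The plaintiff resides in Lorfield. However, the amount in controversy is USD 23,800, which meets the $21,500 floor, so the 'unless' proviso supplies this condition. Condition met.
  (d) The amount in controversy is USD 23,800, within the $75,000 ceiling. Met.
  → The court has jurisdiction.

Yes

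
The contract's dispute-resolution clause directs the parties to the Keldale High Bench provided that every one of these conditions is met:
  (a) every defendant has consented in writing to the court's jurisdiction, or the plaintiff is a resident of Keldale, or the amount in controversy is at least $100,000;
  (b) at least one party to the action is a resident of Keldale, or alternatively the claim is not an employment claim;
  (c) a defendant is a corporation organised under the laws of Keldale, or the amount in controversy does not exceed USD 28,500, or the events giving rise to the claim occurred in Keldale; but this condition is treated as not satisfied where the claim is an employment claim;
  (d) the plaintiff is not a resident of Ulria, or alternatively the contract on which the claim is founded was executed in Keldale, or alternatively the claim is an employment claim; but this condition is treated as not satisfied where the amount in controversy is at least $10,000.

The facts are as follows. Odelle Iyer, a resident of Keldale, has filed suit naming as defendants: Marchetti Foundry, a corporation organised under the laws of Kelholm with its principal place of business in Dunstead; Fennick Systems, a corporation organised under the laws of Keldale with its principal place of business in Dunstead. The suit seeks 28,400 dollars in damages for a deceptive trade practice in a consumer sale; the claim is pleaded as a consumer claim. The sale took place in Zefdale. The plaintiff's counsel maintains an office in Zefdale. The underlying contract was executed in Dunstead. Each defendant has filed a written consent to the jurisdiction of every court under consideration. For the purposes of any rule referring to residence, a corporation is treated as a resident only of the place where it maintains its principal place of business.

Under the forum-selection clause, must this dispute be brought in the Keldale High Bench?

The Keldale High Bench:
  (a) Every defendant has filed written consent, so this disjunct is met. Met.
  (b) Odelle Iyer resides in Keldale, which satisfies one of the alternatives. Satisfied.
  (c) Fennick Systems is organised under the laws of Keldale, so one alternative holds. The exception is not triggered, since the claim is a consumer claim, not an employment claim. Satisfied.
  (d) The plaintiff resides in Keldale, which is not Ulria, so this disjunct is met. But the amount in controversy is USD 28,400, which meets the $10,000 floor, triggering the carve-out and defeating this condition. Not satisfied.
  → The clause does not apply.

No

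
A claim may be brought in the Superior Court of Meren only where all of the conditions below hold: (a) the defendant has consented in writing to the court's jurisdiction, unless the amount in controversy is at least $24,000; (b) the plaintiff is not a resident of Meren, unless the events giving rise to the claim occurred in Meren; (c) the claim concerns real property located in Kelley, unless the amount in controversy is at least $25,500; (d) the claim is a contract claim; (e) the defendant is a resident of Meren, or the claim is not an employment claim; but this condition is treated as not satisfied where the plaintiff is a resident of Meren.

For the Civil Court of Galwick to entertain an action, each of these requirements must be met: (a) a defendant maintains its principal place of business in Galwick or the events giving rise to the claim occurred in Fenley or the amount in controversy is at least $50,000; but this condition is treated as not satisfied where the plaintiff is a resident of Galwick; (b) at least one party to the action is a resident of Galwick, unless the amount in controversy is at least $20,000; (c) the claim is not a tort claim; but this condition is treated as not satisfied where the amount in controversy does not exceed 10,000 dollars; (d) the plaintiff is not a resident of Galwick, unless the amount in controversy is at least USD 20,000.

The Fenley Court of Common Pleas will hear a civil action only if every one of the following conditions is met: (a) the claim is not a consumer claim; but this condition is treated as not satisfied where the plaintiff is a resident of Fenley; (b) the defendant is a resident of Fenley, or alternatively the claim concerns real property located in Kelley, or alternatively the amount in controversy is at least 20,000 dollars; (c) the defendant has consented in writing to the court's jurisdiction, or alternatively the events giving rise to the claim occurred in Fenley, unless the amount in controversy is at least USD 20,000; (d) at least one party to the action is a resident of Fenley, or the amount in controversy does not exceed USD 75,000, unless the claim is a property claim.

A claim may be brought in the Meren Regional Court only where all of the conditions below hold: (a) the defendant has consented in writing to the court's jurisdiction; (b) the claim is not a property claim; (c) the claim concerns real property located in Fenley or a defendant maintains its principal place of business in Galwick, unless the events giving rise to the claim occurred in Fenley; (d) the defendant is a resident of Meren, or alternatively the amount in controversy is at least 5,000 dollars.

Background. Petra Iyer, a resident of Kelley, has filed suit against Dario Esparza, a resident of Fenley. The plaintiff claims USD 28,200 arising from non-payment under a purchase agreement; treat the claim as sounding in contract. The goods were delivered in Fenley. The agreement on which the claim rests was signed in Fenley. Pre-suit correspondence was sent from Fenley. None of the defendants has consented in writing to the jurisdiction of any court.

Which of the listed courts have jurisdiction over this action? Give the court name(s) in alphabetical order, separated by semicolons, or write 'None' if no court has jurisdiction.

the Civil Court of Galwick; the Fenley Court of Common Pleas; the Superior Court of Meren

The Superior Court of Meren:
  (a) No such written consent has been filed. However, the amount in controversy is $28,200, which meets the USD 24,000 floor, so the 'unless' proviso supplies this condition. Condition met.
  (b) The plaintiff resides in Kelley, which is not Meren. Met.
  (c) The claim does not concern real property. But the amount in controversy is 28,200 dollars, which meets the 25,500 dollars floor, and the 'unless' clause therefore excuses the requirement. Condition met.
  (d) The claim is a contract claim. Satisfied.
  (e) The claim is a contract claim, not an employment claim, which satisfies one of the alternatives. The exception is not triggered, since the plaintiff resides in Kelley, not Meren. Satisfied.
  → Every requirement is satisfied — jurisdiction.
The Civil Court of Galwick:
  (a) The operative events occurred in Fenley, so one alternative holds. The exception is not triggered, since the plaintiff resides in Kelley, not Galwick. Satisfied.
  (b) No party resides in Galwick. The proviso rescues it, though: the amount in controversy is 28,200 dollars, which meets the USD 20,000 floor. Met.
  (c) The claim is a contract claim, not a tort claim. The exception is not triggered, since the amount in controversy is USD 28,200, above the $10,000 ceiling. Condition met.
  (d) The plaintiff resides in Kelley, which is not Galwick. Condition met.
  → Every requirement is satisfied — jurisdiction.
The Fenley Court of Common Pleas:
  (a) The claim is a contract claim, not a consumer claim. And the carve-out is inapplicable — the plaintiff resides in Kelley, not Fenley. Condition met.
  (b) The defendant resides in Fenley, so this disjunct is met. Met.
  (c) The operative events occurred in Fenley, so one alternative holds. Condition met.
  (d) Dario Esparza resides in Fenley, so this disjunct is met. Satisfied.
  → Every requirement is satisfied — jurisdiction.
The Meren Regional Court:
  (a) No such written consent has been filed. Condition not met.
  (b) The claim is a contract claim, not a property claim. Condition met.
  (c) The claim does not concern real property; no defendant is a corporation — none of the alternatives is met. The proviso rescues it, though: the operative events occurred in Fenley. Condition met.
  (d) The amount in controversy is 28,200 dollars, which meets the USD 5,000 floor, so this disjunct is met. Met.
  → At least one condition fails; no jurisdiction.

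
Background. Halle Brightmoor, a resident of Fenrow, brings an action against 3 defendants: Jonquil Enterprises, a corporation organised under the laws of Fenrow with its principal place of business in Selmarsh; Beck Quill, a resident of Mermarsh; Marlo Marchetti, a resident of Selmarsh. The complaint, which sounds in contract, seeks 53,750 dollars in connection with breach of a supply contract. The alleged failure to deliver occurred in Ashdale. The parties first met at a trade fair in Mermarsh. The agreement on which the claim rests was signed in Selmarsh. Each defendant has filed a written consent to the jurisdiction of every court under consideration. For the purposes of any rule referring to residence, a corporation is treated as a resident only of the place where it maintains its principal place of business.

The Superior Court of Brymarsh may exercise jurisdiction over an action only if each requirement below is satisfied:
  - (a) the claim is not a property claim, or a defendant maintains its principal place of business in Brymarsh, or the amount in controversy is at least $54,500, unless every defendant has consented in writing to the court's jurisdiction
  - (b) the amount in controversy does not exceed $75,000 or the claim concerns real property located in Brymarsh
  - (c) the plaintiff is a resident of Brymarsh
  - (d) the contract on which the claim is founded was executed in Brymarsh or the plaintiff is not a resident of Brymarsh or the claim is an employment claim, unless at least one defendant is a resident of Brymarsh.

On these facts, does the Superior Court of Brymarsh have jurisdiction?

No

The Superior Court of Brymarsh:
  (a) The claim is a contract claim, not a property claim, which satisfies one of the alternatives. Condition met.
  (b) The amount in controversy is $53,750, within the USD 75,000 ceiling, so this disjunct is met. Condition met.
  (c) The plaintiff resides in Fenrow, not Brymarsh. Not satisfied.
  (d) The plaintiff resides in Fenrow, which is not Brymarsh — that alternative is enough. Satisfied.
  → No jurisdiction.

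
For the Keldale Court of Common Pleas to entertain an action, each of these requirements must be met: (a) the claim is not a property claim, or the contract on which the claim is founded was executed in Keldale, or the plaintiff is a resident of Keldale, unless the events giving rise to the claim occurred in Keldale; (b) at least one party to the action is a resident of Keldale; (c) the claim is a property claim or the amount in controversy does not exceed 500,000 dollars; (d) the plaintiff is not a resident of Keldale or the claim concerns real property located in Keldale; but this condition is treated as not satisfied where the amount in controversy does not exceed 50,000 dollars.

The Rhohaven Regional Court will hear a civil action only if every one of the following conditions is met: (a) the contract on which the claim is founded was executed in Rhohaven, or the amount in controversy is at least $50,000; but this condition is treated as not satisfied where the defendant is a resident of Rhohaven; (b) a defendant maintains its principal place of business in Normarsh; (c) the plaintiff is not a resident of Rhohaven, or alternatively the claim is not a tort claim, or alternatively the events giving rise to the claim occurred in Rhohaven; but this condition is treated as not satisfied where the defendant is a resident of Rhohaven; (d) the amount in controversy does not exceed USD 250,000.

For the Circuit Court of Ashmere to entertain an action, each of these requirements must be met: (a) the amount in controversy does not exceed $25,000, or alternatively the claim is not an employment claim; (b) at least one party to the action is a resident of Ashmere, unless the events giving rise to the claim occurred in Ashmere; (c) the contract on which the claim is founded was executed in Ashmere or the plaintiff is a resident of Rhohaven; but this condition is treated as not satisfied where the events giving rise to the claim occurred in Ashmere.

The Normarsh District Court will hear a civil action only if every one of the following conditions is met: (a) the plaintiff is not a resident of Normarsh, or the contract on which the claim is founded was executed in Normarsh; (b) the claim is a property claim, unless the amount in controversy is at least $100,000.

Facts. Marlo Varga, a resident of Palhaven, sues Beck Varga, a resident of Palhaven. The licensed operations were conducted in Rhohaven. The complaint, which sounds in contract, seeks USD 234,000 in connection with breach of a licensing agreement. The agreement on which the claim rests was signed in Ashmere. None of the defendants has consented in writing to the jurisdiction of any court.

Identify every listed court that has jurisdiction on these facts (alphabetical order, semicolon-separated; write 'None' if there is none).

the Normarsh District Court

The Keldale Court of Common Pleas:
  (a) The claim is a contract claim, not a property claim, so one alternative holds. Met.
  (b) No party resides in Keldale. Fails.
  (c) The amount in controversy is $234,000, within the USD 500,000 ceiling, so this disjunct is met. Condition met.
  (d) The plaintiff resides in Palhaven, which is not Keldale, so this disjunct is met. And the carve-out is inapplicable — the amount in controversy is 234,000 dollars, above the $50,000 ceiling. Met.
  → No jurisdiction.
The Rhohaven Regional Court:
  (a) The amount in controversy is $234,000, which meets the $50,000 floor, so one alternative holds. The exception is not triggered, since the defendant resides in Palhaven, not Rhohaven. Satisfied.
  (b) No defendant is a corporation. Condition not met.
  (c) The plaintiff resides in Palhaven, which is not Rhohaven, so this disjunct is met. The carve-out does not apply: the defendant resides in Palhaven, not Rhohaven. Condition met.
  (d) The amount in controversy is $234,000, within the USD 250,000 ceiling. Condition met.
  → No jurisdiction.
The Circuit Court of Ashmere:
  (a) The claim is a contract claim, not an employment claim, which satisfies one of the alternatives. Satisfied.
  (b) No party resides in Ashmere. And the operative events occurred in Rhohaven, not Ashmere, so the proviso does not save it. Not satisfied.
  (c) The contract was executed in Ashmere, which satisfies one of the alternatives. The carve-out does not apply: the operative events occurred in Rhohaven, not Ashmere. Met.
  → Not every requirement is met — no jurisdiction.
The Normarsh District Court:
  (a) The plaintiff resides in Palhaven, which is not Normarsh — that alternative is enough. Condition met.
  (b) The claim is a contract claim, not a property claim. But the amount in controversy is 234,000 dollars, which meets the $100,000 floor, and the 'unless' clause therefore excuses the requirement. Met.
  → Jurisdiction lies.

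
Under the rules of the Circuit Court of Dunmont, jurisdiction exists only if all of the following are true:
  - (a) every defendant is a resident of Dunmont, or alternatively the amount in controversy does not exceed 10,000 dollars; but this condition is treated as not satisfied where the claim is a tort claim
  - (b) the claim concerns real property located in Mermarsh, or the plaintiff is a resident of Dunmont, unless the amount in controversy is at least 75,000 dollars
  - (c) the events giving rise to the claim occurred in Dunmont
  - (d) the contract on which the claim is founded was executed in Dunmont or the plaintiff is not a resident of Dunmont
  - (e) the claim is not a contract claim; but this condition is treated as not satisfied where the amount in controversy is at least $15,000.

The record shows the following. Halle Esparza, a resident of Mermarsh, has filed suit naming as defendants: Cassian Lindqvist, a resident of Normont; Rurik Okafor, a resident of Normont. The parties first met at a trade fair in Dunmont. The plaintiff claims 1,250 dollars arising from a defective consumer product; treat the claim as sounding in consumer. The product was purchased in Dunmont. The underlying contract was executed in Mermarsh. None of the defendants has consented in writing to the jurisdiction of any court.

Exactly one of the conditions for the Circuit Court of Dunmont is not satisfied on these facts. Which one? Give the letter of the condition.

(b)

The Circuit Court of Dunmont:
  (a) The amount in controversy is 1,250 dollars, within the USD 10,000 ceiling, which satisfies one of the alternatives. And the carve-out is inapplicable — the claim is a consumer claim, not a tort claim. Condition met.
  (b) The claim does not concern real property; the plaintiff resides in Mermarsh, not Dunmont — no alternative holds. The proviso offers no rescue either, since the amount in controversy is 1,250 dollars, below the USD 75,000 floor. Not satisfied.
  (c) The operative events occurred in Dunmont. Condition met.
  (d) The plaintiff resides in Mermarsh, which is not Dunmont, so one alternative holds. Met.
  (e) The claim is a consumer claim, not a contract claim. The exception is not triggered, since the amount in controversy is USD 1,250, below the 15,000 dollars floor. Met.
Only condition (b) fails.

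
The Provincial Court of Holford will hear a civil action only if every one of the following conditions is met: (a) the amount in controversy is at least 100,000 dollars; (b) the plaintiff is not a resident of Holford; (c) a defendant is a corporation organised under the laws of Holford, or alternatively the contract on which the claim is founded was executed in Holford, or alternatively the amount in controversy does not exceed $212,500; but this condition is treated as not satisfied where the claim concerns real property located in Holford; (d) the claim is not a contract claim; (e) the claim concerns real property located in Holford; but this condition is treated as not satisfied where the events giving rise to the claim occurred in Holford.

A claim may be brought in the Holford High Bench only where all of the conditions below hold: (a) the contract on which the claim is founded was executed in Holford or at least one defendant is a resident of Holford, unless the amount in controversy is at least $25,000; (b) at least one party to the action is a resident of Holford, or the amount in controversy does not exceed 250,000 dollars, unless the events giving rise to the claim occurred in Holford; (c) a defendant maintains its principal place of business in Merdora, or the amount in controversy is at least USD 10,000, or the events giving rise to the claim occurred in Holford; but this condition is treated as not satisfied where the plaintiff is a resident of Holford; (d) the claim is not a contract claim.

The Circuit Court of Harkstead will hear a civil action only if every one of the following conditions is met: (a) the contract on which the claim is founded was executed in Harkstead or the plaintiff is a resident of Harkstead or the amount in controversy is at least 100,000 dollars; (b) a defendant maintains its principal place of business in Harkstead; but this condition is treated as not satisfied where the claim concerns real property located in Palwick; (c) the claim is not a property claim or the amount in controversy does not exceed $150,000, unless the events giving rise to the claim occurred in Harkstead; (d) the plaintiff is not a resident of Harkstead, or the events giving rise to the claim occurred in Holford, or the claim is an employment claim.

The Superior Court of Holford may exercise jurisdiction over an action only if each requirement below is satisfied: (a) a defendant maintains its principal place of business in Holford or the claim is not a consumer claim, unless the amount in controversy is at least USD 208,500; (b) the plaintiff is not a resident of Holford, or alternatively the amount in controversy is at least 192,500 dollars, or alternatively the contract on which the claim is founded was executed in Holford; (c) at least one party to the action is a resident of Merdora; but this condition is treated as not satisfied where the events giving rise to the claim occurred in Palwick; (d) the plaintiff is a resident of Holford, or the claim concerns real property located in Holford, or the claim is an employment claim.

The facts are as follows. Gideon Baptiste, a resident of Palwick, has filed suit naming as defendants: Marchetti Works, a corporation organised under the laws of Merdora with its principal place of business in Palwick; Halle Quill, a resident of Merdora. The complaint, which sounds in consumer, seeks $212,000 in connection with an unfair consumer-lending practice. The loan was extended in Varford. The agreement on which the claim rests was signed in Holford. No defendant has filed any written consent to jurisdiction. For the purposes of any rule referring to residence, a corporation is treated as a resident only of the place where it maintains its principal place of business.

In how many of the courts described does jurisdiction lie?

The Provincial Court of Holford:
  (a) The amount in controversy is 212,000 dollars, which meets the USD 100,000 floor. Condition met.
  (b) The plaintiff resides in Palwick, which is not Holford. Satisfied.
  (c) The contract was executed in Holford — that alternative is enough. And the carve-out is inapplicable — the claim does not concern real property. Condition met.
  (d) The claim is a consumer claim, not a contract claim. Satisfied.
  (e) The claim does not concern real property. Not satisfied.
  → At least one condition fails; no jurisdiction.
The Holford High Bench:
  (a) The contract was executed in Holford, so this disjunct is met. Satisfied.
  (b) The amount in controversy is 212,000 dollars, within the 250,000 dollars ceiling, which satisfies one of the alternatives. Satisfied.
  (c) The amount in controversy is 212,000 dollars, which meets the 10,000 dollars floor, so this disjunct is met. The exception is not triggered, since the plaintiff resides in Palwick, not Holford. Condition met.
  (d) The claim is a consumer claim, not a contract claim. Satisfied.
  → Every requirement is satisfied — jurisdiction.
The Circuit Court of Harkstead:
  (a) The amount in controversy is USD 212,000, which meets the USD 100,000 floor, which satisfies one of the alternatives. Condition met.
  (b) The corporate defendant(s) have their principal place of business in Palwick, not Harkstead. Fails.
  (c) The claim is a consumer claim, not a property claim, which satisfies one of the alternatives. Met.
  (d) The plaintiff resides in Palwick, which is not Harkstead, so one alternative holds. Satisfied.
  → The court lacks jurisdiction.
The Superior Court of Holford:
  (a) The corporate defendant(s) have their principal place of business in Palwick, not Holford; the claim is a consumer claim — every alternative fails. But the amount in controversy is USD 212,000, which meets the $208,500 floor, and the 'unless' clause therefore excuses the requirement. Satisfied.
  (b) The plaintiff resides in Palwick, which is not Holford, so one alternative holds. Satisfied.
  (c) Halle Quill resides in Merdora. And the carve-out is inapplicable — the operative events occurred in Varford, not Palwick. Condition met.
  (d) The plaintiff resides in Palwick, not Holford; the claim does not concern real property; the claim is a consumer claim, not an employment claim — every alternative fails. Not satisfied.
  → At least one condition fails; no jurisdiction.
Courts with jurisdiction: the Holford High Bench — 1 in total.

1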